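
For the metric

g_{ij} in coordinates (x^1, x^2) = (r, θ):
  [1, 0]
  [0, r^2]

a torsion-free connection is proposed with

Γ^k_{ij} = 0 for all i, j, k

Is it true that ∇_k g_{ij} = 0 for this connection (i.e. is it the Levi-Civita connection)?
Using ∇_k g_{ij} = ∂_k g_{ij} - Γ^m_{ki} g_{mj} - Γ^m_{kj} g_{im}:
∇_r g_{θθ} = (2*r) - (0) - (0) = 2*r ≠ 0
So the connection is not metric compatible (it is not the Levi-Civita connection).
No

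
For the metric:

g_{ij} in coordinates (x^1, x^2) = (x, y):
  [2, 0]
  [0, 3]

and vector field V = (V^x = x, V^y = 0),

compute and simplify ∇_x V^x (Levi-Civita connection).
All Christoffel symbols are zero.
∇_x V^x = ∂_x V^x + Γ^x_{x j} V^j
  = (1) + (0)(x) + (0)(0)
  = 1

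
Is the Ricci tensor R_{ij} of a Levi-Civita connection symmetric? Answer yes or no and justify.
R_{ij} = R^k_{ikj}; the pair symmetry R_{kilj} = R_{ljki} gives R_{ij} = R_{ji}.
Yes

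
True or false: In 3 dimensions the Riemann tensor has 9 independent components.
n^2(n^2-1)/12 = 9·8/12 = 6 independent components for n = 3.
False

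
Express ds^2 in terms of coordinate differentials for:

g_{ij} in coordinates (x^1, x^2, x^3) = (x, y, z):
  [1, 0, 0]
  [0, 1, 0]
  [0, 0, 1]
ds^2 = g_{ij} dx^i dx^j; only the non-zero components contribute.
ds^2 = dx^2 + dy^2 + dz^2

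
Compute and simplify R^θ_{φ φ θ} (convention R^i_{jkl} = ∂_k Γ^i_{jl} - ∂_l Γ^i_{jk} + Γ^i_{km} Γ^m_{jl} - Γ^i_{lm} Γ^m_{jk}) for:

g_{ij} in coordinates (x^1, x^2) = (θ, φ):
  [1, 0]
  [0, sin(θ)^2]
Non-zero Christoffel symbols (Γ^k_{ij} = Γ^k_{ji}):
Γ^θ_{φ φ} = -sin(2*θ)/2
Γ^φ_{θ φ} = 1/tan(θ)
R^θ_{φ φ θ} = ∂_φ Γ^θ_{φ θ} - ∂_θ Γ^θ_{φ φ} + Γ^θ_{φ m} Γ^m_{φ θ} - Γ^θ_{θ m} Γ^m_{φ φ}
  = (0) - (-cos(2*θ)) + (-cos(θ)^2) - (0) = -sin(θ)^2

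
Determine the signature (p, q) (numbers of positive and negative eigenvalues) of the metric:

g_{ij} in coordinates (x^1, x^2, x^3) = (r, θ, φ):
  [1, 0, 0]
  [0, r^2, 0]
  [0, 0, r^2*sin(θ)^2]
The metric is diagonal, so its eigenvalues are the diagonal entries: 1, r^2, r^2*sin(θ)^2 (at a generic point, where coordinate-dependent entries are positive).
3 positive, 0 negative.
(3, 0) - Riemannian (positive definite)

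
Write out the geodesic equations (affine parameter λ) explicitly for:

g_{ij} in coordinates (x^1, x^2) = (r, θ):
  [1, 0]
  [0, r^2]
Geodesic equation: d^2x^k/dλ^2 + Γ^k_{ij} (dx^i/dλ)(dx^j/dλ) = 0.
Non-zero Christoffel symbols:
Γ^r_{θ θ} = -r
Γ^θ_{r θ} = 1/r
Substituting (the symmetric pair Γ^k_{ij}, Γ^k_{ji} combines into a factor 2):
d^2r/dλ^2 - r (dθ/dλ)^2 = 0
d^2θ/dλ^2 + (2/r) (dr/dλ)(dθ/dλ) = 0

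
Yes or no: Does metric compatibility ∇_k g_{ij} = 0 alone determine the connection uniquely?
One also needs vanishing torsion; metric compatibility plus torsion-freeness singles out the Levi-Civita connection.
No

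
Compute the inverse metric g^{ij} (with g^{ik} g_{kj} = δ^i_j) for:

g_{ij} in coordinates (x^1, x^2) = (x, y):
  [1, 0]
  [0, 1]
The metric is diagonal, so g^{ij} is diagonal with entries 1/g_{ii}: diag(1, 1).
g^{ij}:
  [1, 0]
  [0, 1]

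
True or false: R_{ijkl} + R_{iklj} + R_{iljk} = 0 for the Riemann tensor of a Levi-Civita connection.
This is the first (algebraic) Bianchi identity.
True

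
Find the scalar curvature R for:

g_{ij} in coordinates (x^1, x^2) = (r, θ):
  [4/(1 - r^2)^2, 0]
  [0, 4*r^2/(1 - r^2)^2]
Non-zero Christoffel symbols (Γ^k_{ij} = Γ^k_{ji}):
Γ^r_{r r} = 2*r/(1 - r^2)
Γ^r_{θ θ} = (r^3 + r)/(r^2 - 1)
Γ^θ_{r θ} = (-r^2 - 1)/(r^3 - r)
Ricci tensor (R_{ij} = R^k_{ikj}): R_{rr} = -4/(r^2 - 1)^2, R_{rθ} = 0, R_{θθ} = -4*r^2/(r^2 - 1)^2
Inverse metric: g^{rr} = (1 - r^2)^2/4, g^{θθ} = (1 - r^2)^2/(4*r^2)
R = g^{ij} R_{ij} = ((1 - r^2)^2/4)(-4/(r^2 - 1)^2) + ((1 - r^2)^2/(4*r^2))(-4*r^2/(r^2 - 1)^2) = -2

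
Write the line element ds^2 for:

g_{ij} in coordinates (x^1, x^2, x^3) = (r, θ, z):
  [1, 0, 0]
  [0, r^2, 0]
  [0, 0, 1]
ds^2 = g_{ij} dx^i dx^j; only the non-zero components contribute.
ds^2 = dr^2 + r^2 dθ^2 + dz^2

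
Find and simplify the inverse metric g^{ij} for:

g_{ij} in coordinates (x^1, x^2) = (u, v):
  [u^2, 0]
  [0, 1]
The metric is diagonal, so g^{ij} is diagonal with entries 1/g_{ii}: diag(1/(u^2), 1).
g^{ij}:
  [1/u^2, 0]
  [0, 1]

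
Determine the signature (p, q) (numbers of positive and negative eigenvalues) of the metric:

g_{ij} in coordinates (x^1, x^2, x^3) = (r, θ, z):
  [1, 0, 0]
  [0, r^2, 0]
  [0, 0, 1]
The metric is diagonal, so its eigenvalues are the diagonal entries: 1, r^2, 1 (at a generic point, where coordinate-dependent entries are positive).
3 positive, 0 negative.
(3, 0) - Riemannian (positive definite)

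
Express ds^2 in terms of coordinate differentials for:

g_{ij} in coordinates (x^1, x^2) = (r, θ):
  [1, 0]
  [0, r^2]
ds^2 = g_{ij} dx^i dx^j; only the non-zero components contribute.
ds^2 = dr^2 + r^2 dθ^2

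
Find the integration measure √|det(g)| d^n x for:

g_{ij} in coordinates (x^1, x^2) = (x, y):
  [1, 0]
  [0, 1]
det(g) = 1
√|det(g)| = 1
Volume element: dV = 1 dx dy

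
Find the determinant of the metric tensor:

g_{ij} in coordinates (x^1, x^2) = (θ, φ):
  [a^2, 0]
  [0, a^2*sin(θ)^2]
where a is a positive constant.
For a 2×2 metric: det(g) = g_{11}·g_{22} - g_{12}·g_{21}
= (a^2)·(a^2*sin(θ)^2) - (0)·(0)
= a^4*sin(θ)^2 - 0
det(g) = a^4*sin(θ)^2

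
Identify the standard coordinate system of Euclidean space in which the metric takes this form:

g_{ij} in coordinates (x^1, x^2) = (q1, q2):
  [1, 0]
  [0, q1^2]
The line element ds^2 = dq1^2 + q1^2 dq2^2 is dr^2 + r^2 dθ^2 with q1 = r, q2 = θ.
polar coordinates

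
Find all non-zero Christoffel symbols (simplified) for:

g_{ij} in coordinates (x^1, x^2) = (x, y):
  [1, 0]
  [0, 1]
Using Γ^k_{ij} = (1/2) g^{km} (∂_i g_{mj} + ∂_j g_{mi} - ∂_m g_{ij}); the metric is diagonal, so only the m = k term contributes.
Every metric component is constant, so all ∂_m g_{ij} = 0 and every Christoffel symbol vanishes.
All Christoffel symbols are zero.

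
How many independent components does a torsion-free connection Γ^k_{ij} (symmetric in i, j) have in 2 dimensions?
Γ^k_{ij} has n choices for the upper index and n(n+1)/2 independent symmetric lower index pairs.
Total = 2 × 2×3/2 = 2 × 3 = 6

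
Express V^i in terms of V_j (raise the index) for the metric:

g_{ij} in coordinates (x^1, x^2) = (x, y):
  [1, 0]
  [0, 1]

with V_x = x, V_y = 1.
Inverse metric (diagonal): g^{xx} = 1, g^{yy} = 1
V^i = g^{ij} V_j:
V^x = (1)(x) + (0)(1) = x
V^y = (0)(x) + (1)(1) = 1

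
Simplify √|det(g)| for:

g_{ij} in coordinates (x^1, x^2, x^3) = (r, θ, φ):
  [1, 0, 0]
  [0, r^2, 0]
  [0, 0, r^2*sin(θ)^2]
det(g) = r^4*sin(θ)^2
√|det(g)| = r^2*sin(θ) (taking 0 < θ < π so that |sin(θ)| = sin(θ))
Volume element: dV = r^2*sin(θ) dr dθ dφ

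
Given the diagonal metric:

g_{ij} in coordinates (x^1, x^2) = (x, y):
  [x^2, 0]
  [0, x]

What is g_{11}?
With x^1 = x, x^2 = y, g_{11} = g_{xx} is the row-1, column-1 entry of the matrix.
g_{11} = x^2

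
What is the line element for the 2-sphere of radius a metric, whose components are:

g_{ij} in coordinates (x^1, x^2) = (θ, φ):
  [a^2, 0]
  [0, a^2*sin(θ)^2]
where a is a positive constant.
ds^2 = g_{ij} dx^i dx^j; only the non-zero components contribute.
ds^2 = a^2 dθ^2 + a^2*sin(θ)^2 dφ^2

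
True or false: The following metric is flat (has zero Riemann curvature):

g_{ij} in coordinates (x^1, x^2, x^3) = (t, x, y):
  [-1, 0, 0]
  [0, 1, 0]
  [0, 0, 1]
All metric components are constant, so every Christoffel symbol vanishes and R^i_{jkl} = 0.
True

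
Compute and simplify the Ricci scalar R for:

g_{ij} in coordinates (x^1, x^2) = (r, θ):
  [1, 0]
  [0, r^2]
Non-zero Christoffel symbols (Γ^k_{ij} = Γ^k_{ji}):
Γ^r_{θ θ} = -r
Γ^θ_{r θ} = 1/r
Ricci tensor (R_{ij} = R^k_{ikj}): R_{rr} = 0, R_{rθ} = 0, R_{θθ} = 0
Inverse metric: g^{rr} = 1, g^{θθ} = 1/r^2
R = g^{ij} R_{ij} = (1)(0) + (1/r^2)(0) = 0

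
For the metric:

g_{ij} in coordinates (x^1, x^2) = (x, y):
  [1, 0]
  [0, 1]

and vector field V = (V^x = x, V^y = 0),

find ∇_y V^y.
All Christoffel symbols are zero.
∇_y V^y = ∂_y V^y + Γ^y_{y j} V^j
  = (0) + (0)(x) + (0)(0)
  = 0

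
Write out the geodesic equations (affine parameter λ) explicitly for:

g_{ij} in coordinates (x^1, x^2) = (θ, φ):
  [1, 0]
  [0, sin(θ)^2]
Geodesic equation: d^2x^k/dλ^2 + Γ^k_{ij} (dx^i/dλ)(dx^j/dλ) = 0.
Non-zero Christoffel symbols:
Γ^θ_{φ φ} = -sin(2*θ)/2
Γ^φ_{θ φ} = 1/tan(θ)
Substituting (the symmetric pair Γ^k_{ij}, Γ^k_{ji} combines into a factor 2):
d^2θ/dλ^2 - (sin(2*θ)/2) (dφ/dλ)^2 = 0
d^2φ/dλ^2 + (2/tan(θ)) (dθ/dλ)(dφ/dλ) = 0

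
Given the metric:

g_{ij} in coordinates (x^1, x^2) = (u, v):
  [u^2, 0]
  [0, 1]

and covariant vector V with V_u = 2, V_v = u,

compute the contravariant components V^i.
Inverse metric (diagonal): g^{uu} = 1/u^2, g^{vv} = 1
V^i = g^{ij} V_j:
V^u = (1/u^2)(2) + (0)(u) = 2/u^2
V^v = (0)(2) + (1)(u) = u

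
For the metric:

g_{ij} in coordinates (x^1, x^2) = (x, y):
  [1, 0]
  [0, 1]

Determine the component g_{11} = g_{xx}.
With x^1 = x, x^2 = y, g_{11} = g_{xx} is the row-1, column-1 entry of the matrix.
g_{11} = 1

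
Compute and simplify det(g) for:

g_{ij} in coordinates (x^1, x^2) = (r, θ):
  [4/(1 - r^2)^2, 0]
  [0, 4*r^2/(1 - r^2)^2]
For a 2×2 metric: det(g) = g_{11}·g_{22} - g_{12}·g_{21}
= (4/(1 - r^2)^2)·(4*r^2/(1 - r^2)^2) - (0)·(0)
= 16*r^2/(1 - r^2)^4 - 0
det(g) = 16*r^2/(1 - r^2)^4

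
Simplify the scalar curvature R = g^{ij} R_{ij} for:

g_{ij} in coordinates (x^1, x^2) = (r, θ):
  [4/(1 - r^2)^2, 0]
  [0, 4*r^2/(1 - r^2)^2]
Non-zero Christoffel symbols (Γ^k_{ij} = Γ^k_{ji}):
Γ^r_{r r} = 2*r/(1 - r^2)
Γ^r_{θ θ} = (r^3 + r)/(r^2 - 1)
Γ^θ_{r θ} = (-r^2 - 1)/(r^3 - r)
Ricci tensor (R_{ij} = R^k_{ikj}): R_{rr} = -4/(r^2 - 1)^2, R_{rθ} = 0, R_{θθ} = -4*r^2/(r^2 - 1)^2
Inverse metric: g^{rr} = (1 - r^2)^2/4, g^{θθ} = (1 - r^2)^2/(4*r^2)
R = g^{ij} R_{ij} = ((1 - r^2)^2/4)(-4/(r^2 - 1)^2) + ((1 - r^2)^2/(4*r^2))(-4*r^2/(r^2 - 1)^2) = -2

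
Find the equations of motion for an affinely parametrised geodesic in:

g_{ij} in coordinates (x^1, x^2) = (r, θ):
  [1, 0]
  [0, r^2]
Geodesic equation: d^2x^k/dλ^2 + Γ^k_{ij} (dx^i/dλ)(dx^j/dλ) = 0.
Non-zero Christoffel symbols:
Γ^r_{θ θ} = -r
Γ^θ_{r θ} = 1/r
Substituting (the symmetric pair Γ^k_{ij}, Γ^k_{ji} combines into a factor 2):
d^2r/dλ^2 - r (dθ/dλ)^2 = 0
d^2θ/dλ^2 + (2/r) (dr/dλ)(dθ/dλ) = 0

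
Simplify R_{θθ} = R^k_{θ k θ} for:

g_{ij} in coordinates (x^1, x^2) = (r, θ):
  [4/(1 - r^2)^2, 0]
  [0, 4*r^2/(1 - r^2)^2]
Non-zero Christoffel symbols (Γ^k_{ij} = Γ^k_{ji}):
Γ^r_{r r} = 2*r/(1 - r^2)
Γ^r_{θ θ} = (r^3 + r)/(r^2 - 1)
Γ^θ_{r θ} = (-r^2 - 1)/(r^3 - r)
R^r_{θ r θ} = ∂_r Γ^r_{θ θ} - ∂_θ Γ^r_{θ r} + Γ^r_{r m} Γ^m_{θ θ} - Γ^r_{θ m} Γ^m_{θ r}
  = ((r^4 - 4*r^2 - 1)/(r^2 - 1)^2) - (0) + (-2*r^2*(r^2 + 1)/(r^2 - 1)^2) - (-(r^2 + 1)^2/(r^2 - 1)^2) = -4*r^2/(r^2 - 1)^2
R^θ_{θ θ θ} = 0 (a repeated index in an antisymmetric pair)
R_{θθ} = R^r_{θ r θ} + R^θ_{θ θ θ} = (-4*r^2/(r^2 - 1)^2) + (0) = -4*r^2/(r^2 - 1)^2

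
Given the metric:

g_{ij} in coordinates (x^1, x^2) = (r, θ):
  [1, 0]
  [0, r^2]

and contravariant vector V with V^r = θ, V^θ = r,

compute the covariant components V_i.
V_i = g_{ij} V^j:
V_r = (1)(θ) + (0)(r) = θ
V_θ = (0)(θ) + (r^2)(r) = r^3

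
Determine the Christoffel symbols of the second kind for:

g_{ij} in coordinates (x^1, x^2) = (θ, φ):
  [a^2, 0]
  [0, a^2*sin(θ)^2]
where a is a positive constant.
Using Γ^k_{ij} = (1/2) g^{km} (∂_i g_{mj} + ∂_j g_{mi} - ∂_m g_{ij}); the metric is diagonal, so only the m = k term contributes.
Non-zero symbols (using the symmetry Γ^k_{ij} = Γ^k_{ji}):
Γ^θ_{φ φ} = (1/2) g^{θθ} (∂_φ g_{θφ} + ∂_φ g_{θφ} - ∂_θ g_{φφ}) = (1/2)(1/a^2)((0) + (0) - (a^2*sin(2*θ))) = -sin(2*θ)/2
Γ^φ_{θ φ} = (1/2) g^{φφ} (∂_θ g_{φφ} + ∂_φ g_{φθ} - ∂_φ g_{θφ}) = (1/2)(1/(a^2*sin(θ)^2))((a^2*sin(2*θ)) + (0) - (0)) = 1/tan(θ)
All other Christoffel symbols are zero.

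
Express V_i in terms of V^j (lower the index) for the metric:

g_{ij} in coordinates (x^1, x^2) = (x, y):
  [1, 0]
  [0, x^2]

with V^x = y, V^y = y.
V_i = g_{ij} V^j:
V_x = (1)(y) + (0)(y) = y
V_y = (0)(y) + (x^2)(y) = x^2*y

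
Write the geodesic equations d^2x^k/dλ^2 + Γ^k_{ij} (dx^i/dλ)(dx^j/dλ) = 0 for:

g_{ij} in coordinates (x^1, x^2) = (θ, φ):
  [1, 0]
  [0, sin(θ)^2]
Geodesic equation: d^2x^k/dλ^2 + Γ^k_{ij} (dx^i/dλ)(dx^j/dλ) = 0.
Non-zero Christoffel symbols:
Γ^θ_{φ φ} = -sin(2*θ)/2
Γ^φ_{θ φ} = 1/tan(θ)
Substituting (the symmetric pair Γ^k_{ij}, Γ^k_{ji} combines into a factor 2):
d^2θ/dλ^2 - (sin(2*θ)/2) (dφ/dλ)^2 = 0
d^2φ/dλ^2 + (2/tan(θ)) (dθ/dλ)(dφ/dλ) = 0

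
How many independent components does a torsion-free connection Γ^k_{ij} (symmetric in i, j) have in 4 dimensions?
Γ^k_{ij} has n choices for the upper index and n(n+1)/2 independent symmetric lower index pairs.
Total = 4 × 4×5/2 = 4 × 10 = 40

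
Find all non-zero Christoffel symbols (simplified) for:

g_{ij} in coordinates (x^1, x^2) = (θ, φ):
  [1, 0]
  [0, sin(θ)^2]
Using Γ^k_{ij} = (1/2) g^{km} (∂_i g_{mj} + ∂_j g_{mi} - ∂_m g_{ij}); the metric is diagonal, so only the m = k term contributes.
Non-zero symbols (using the symmetry Γ^k_{ij} = Γ^k_{ji}):
Γ^θ_{φ φ} = (1/2) g^{θθ} (∂_φ g_{θφ} + ∂_φ g_{θφ} - ∂_θ g_{φφ}) = (1/2)(1)((0) + (0) - (sin(2*θ))) = -sin(2*θ)/2
Γ^φ_{θ φ} = (1/2) g^{φφ} (∂_θ g_{φφ} + ∂_φ g_{φθ} - ∂_φ g_{θφ}) = (1/2)(1/sin(θ)^2)((sin(2*θ)) + (0) - (0)) = 1/tan(θ)
All other Christoffel symbols are zero.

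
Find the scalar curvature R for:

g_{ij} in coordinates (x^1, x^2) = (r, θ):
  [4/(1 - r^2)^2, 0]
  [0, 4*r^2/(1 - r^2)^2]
Non-zero Christoffel symbols (Γ^k_{ij} = Γ^k_{ji}):
Γ^r_{r r} = 2*r/(1 - r^2)
Γ^r_{θ θ} = (r^3 + r)/(r^2 - 1)
Γ^θ_{r θ} = (-r^2 - 1)/(r^3 - r)
Ricci tensor (R_{ij} = R^k_{ikj}): R_{rr} = -4/(r^2 - 1)^2, R_{rθ} = 0, R_{θθ} = -4*r^2/(r^2 - 1)^2
Inverse metric: g^{rr} = (1 - r^2)^2/4, g^{θθ} = (1 - r^2)^2/(4*r^2)
R = g^{ij} R_{ij} = ((1 - r^2)^2/4)(-4/(r^2 - 1)^2) + ((1 - r^2)^2/(4*r^2))(-4*r^2/(r^2 - 1)^2) = -2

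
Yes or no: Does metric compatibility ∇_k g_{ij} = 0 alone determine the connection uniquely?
One also needs vanishing torsion; metric compatibility plus torsion-freeness singles out the Levi-Civita connection.
No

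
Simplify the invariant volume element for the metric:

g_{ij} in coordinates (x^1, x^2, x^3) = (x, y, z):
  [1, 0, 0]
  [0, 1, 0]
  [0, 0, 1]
det(g) = 1
√|det(g)| = 1
Volume element: dV = 1 dx dy dz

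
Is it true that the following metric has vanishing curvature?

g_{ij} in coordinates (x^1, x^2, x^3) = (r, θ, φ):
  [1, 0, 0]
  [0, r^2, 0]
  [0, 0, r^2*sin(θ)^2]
Non-zero Christoffel symbols:
Γ^r_{θ θ} = -r
Γ^r_{φ φ} = -r*sin(θ)^2
Γ^θ_{r θ} = 1/r
Γ^θ_{φ φ} = -sin(2*θ)/2
Γ^φ_{r φ} = 1/r
Γ^φ_{θ φ} = 1/tan(θ)
Ricci tensor: R_{rr} = 0, R_{rθ} = 0, R_{rφ} = 0, R_{θθ} = 0, R_{θφ} = 0, R_{φφ} = 0
All R_{ij} vanish; in 3 dimensions the Riemann tensor is fully determined by the Ricci tensor, so R^i_{jkl} = 0: the metric is flat (curvilinear coordinates on flat space).
Yes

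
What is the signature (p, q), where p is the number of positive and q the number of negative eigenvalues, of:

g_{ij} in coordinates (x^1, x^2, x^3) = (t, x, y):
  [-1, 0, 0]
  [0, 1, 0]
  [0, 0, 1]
The metric is diagonal, so its eigenvalues are the diagonal entries: -1, 1, 1 (at a generic point, where coordinate-dependent entries are positive).
2 positive, 1 negative.
(2, 1) - Lorentzian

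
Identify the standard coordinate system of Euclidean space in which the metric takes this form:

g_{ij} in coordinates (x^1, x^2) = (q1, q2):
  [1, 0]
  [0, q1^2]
The line element ds^2 = dq1^2 + q1^2 dq2^2 is dr^2 + r^2 dθ^2 with q1 = r, q2 = θ.
polar coordinates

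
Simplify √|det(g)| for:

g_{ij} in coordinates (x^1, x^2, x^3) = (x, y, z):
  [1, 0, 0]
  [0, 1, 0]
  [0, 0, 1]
det(g) = 1
√|det(g)| = 1
Volume element: dV = 1 dx dy dz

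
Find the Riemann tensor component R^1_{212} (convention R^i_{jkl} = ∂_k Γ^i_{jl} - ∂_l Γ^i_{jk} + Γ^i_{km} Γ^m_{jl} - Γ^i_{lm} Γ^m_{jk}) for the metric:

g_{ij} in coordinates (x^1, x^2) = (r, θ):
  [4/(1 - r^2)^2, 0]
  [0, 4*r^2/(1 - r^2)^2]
Non-zero Christoffel symbols (Γ^k_{ij} = Γ^k_{ji}):
Γ^r_{r r} = 2*r/(1 - r^2)
Γ^r_{θ θ} = (r^3 + r)/(r^2 - 1)
Γ^θ_{r θ} = (-r^2 - 1)/(r^3 - r)
R^r_{θ r θ} = ∂_r Γ^r_{θ θ} - ∂_θ Γ^r_{θ r} + Γ^r_{r m} Γ^m_{θ θ} - Γ^r_{θ m} Γ^m_{θ r}
  = ((r^4 - 4*r^2 - 1)/(r^2 - 1)^2) - (0) + (-2*r^2*(r^2 + 1)/(r^2 - 1)^2) - (-(r^2 + 1)^2/(r^2 - 1)^2) = -4*r^2/(r^2 - 1)^2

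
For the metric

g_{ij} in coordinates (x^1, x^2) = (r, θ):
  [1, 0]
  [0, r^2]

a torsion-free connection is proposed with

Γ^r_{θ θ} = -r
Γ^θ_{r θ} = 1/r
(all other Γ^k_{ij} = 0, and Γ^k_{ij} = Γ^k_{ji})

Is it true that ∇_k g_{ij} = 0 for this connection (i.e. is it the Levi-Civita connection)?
Using ∇_k g_{ij} = ∂_k g_{ij} - Γ^m_{ki} g_{mj} - Γ^m_{kj} g_{im}:
e.g. ∇_r g_{θθ} = (2*r) - (r) - (r) = 0
Every component ∇_k g_{ij} vanishes: the connection is metric compatible.
Yes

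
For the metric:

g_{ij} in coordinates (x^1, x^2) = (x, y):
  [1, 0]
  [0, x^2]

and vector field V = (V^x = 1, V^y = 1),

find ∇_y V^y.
Non-zero Christoffel symbols:
Γ^x_{y y} = -x
Γ^y_{x y} = 1/x
∇_y V^y = ∂_y V^y + Γ^y_{y j} V^j
  = (0) + (1/x)(1) + (0)(1)
  = 1/x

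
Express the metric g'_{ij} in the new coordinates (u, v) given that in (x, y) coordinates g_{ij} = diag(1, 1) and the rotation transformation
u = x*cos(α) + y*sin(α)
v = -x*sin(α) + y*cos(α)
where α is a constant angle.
Invert the transformation: x = u*cos(α) - v*sin(α), y = u*sin(α) + v*cos(α)
g'_{ij} = (∂x^k/∂x'^i)(∂x^l/∂x'^j) g_{kl}; with g_{kl} = δ_{kl} this is Σ_k (∂x^k/∂x'^i)(∂x^k/∂x'^j).
Jacobian: ∂x/∂u = cos(α), ∂x/∂v = -sin(α), ∂y/∂u = sin(α), ∂y/∂v = cos(α)
g'_{uu} = (cos(α))(cos(α)) + (sin(α))(sin(α)) = 1
g'_{uv} = (cos(α))(-sin(α)) + (sin(α))(cos(α)) = 0
g'_{vv} = (-sin(α))(-sin(α)) + (cos(α))(cos(α)) = 1
g'_{ij} = diag(1, 1)
The Euclidean metric is invariant under rotations.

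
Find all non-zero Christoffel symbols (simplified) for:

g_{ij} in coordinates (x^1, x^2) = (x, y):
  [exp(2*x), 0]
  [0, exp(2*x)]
Using Γ^k_{ij} = (1/2) g^{km} (∂_i g_{mj} + ∂_j g_{mi} - ∂_m g_{ij}); the metric is diagonal, so only the m = k term contributes.
Non-zero symbols (using the symmetry Γ^k_{ij} = Γ^k_{ji}):
Γ^x_{x x} = (1/2) g^{xx} (∂_x g_{xx} + ∂_x g_{xx} - ∂_x g_{xx}) = (1/2)(exp(-2*x))((2*exp(2*x)) + (2*exp(2*x)) - (2*exp(2*x))) = 1
Γ^x_{y y} = (1/2) g^{xx} (∂_y g_{xy} + ∂_y g_{xy} - ∂_x g_{yy}) = (1/2)(exp(-2*x))((0) + (0) - (2*exp(2*x))) = -1
Γ^y_{x y} = (1/2) g^{yy} (∂_x g_{yy} + ∂_y g_{yx} - ∂_y g_{xy}) = (1/2)(exp(-2*x))((2*exp(2*x)) + (0) - (0)) = 1
All other Christoffel symbols are zero.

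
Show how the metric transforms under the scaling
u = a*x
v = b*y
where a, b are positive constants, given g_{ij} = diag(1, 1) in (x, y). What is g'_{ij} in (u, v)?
Invert the transformation: x = u/a, y = v/b
g'_{ij} = (∂x^k/∂x'^i)(∂x^l/∂x'^j) g_{kl}; with g_{kl} = δ_{kl} this is Σ_k (∂x^k/∂x'^i)(∂x^k/∂x'^j).
Jacobian: ∂x/∂u = 1/a, ∂x/∂v = 0, ∂y/∂u = 0, ∂y/∂v = 1/b
g'_{uu} = (1/a)(1/a) + (0)(0) = 1/a^2
g'_{uv} = (1/a)(0) + (0)(1/b) = 0
g'_{vv} = (0)(0) + (1/b)(1/b) = 1/b^2
g'_{ij} = diag(1/a^2, 1/b^2)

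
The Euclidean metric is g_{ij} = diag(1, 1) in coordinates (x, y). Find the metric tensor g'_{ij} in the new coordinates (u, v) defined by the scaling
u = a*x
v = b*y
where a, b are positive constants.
Invert the transformation: x = u/a, y = v/b
g'_{ij} = (∂x^k/∂x'^i)(∂x^l/∂x'^j) g_{kl}; with g_{kl} = δ_{kl} this is Σ_k (∂x^k/∂x'^i)(∂x^k/∂x'^j).
Jacobian: ∂x/∂u = 1/a, ∂x/∂v = 0, ∂y/∂u = 0, ∂y/∂v = 1/b
g'_{uu} = (1/a)(1/a) + (0)(0) = 1/a^2
g'_{uv} = (1/a)(0) + (0)(1/b) = 0
g'_{vv} = (0)(0) + (1/b)(1/b) = 1/b^2
g'_{ij} = diag(1/a^2, 1/b^2)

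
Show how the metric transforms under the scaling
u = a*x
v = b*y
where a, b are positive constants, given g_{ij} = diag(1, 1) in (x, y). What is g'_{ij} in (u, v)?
Invert the transformation: x = u/a, y = v/b
g'_{ij} = (∂x^k/∂x'^i)(∂x^l/∂x'^j) g_{kl}; with g_{kl} = δ_{kl} this is Σ_k (∂x^k/∂x'^i)(∂x^k/∂x'^j).
Jacobian: ∂x/∂u = 1/a, ∂x/∂v = 0, ∂y/∂u = 0, ∂y/∂v = 1/b
g'_{uu} = (1/a)(1/a) + (0)(0) = 1/a^2
g'_{uv} = (1/a)(0) + (0)(1/b) = 0
g'_{vv} = (0)(0) + (1/b)(1/b) = 1/b^2
g'_{ij} = diag(1/a^2, 1/b^2)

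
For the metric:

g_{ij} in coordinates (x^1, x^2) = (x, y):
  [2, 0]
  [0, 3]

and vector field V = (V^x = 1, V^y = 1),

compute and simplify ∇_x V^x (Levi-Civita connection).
All Christoffel symbols are zero.
∇_x V^x = ∂_x V^x + Γ^x_{x j} V^j
  = (0) + (0)(1) + (0)(1)
  = 0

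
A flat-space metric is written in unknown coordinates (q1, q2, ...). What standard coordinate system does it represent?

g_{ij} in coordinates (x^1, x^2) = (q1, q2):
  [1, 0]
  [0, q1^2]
The line element ds^2 = dq1^2 + q1^2 dq2^2 is dr^2 + r^2 dθ^2 with q1 = r, q2 = θ.
polar coordinates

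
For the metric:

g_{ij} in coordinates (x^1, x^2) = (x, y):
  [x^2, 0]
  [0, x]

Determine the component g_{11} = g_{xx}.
With x^1 = x, x^2 = y, g_{11} = g_{xx} is the row-1, column-1 entry of the matrix.
g_{11} = x^2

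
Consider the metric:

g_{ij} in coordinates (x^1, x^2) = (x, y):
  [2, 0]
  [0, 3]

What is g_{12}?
With x^1 = x, x^2 = y, g_{12} = g_{xy} is the row-1, column-2 entry of the matrix.
g_{12} = 0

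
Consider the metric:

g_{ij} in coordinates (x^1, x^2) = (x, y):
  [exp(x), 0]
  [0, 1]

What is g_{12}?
With x^1 = x, x^2 = y, g_{12} = g_{xy} is the row-1, column-2 entry of the matrix.
g_{12} = 0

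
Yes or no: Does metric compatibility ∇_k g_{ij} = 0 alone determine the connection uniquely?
One also needs vanishing torsion; metric compatibility plus torsion-freeness singles out the Levi-Civita connection.
No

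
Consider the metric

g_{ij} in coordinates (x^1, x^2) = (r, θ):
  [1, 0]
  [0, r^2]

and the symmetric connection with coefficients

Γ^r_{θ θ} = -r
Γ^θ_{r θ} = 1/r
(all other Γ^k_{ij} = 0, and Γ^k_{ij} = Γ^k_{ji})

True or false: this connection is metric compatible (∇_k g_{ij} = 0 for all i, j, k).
Using ∇_k g_{ij} = ∂_k g_{ij} - Γ^m_{ki} g_{mj} - Γ^m_{kj} g_{im}:
e.g. ∇_r g_{θθ} = (2*r) - (r) - (r) = 0
Every component ∇_k g_{ij} vanishes: the connection is metric compatible.
True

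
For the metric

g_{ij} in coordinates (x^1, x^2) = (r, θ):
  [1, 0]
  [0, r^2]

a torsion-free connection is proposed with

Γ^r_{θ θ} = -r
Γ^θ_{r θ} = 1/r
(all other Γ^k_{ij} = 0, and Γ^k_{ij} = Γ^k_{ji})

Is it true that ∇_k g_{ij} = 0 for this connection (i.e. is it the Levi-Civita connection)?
Using ∇_k g_{ij} = ∂_k g_{ij} - Γ^m_{ki} g_{mj} - Γ^m_{kj} g_{im}:
e.g. ∇_r g_{θθ} = (2*r) - (r) - (r) = 0
Every component ∇_k g_{ij} vanishes: the connection is metric compatible.
Yes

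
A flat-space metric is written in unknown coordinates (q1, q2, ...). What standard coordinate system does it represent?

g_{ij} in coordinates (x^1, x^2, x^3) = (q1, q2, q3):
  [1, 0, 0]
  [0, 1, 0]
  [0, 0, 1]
All components are constant and the metric is the identity, i.e. orthonormal rectilinear coordinates.
Cartesian (3D) coordinates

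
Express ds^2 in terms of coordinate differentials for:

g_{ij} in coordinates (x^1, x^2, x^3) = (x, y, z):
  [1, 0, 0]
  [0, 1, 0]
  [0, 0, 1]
ds^2 = g_{ij} dx^i dx^j; only the non-zero components contribute.
ds^2 = dx^2 + dy^2 + dz^2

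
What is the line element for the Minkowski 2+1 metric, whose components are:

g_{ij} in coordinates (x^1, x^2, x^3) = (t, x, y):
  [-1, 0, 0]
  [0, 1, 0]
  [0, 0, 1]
ds^2 = g_{ij} dx^i dx^j; only the non-zero components contribute.
ds^2 = -dt^2 + dx^2 + dy^2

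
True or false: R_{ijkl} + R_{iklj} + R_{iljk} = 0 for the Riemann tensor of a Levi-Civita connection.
This is the first (algebraic) Bianchi identity.
True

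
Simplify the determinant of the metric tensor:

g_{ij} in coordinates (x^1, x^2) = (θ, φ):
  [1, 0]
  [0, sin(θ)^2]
For a 2×2 metric: det(g) = g_{11}·g_{22} - g_{12}·g_{21}
= (1)·(sin(θ)^2) - (0)·(0)
= sin(θ)^2 - 0
det(g) = sin(θ)^2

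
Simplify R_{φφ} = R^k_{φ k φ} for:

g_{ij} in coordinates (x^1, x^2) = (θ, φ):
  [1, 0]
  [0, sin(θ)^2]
Non-zero Christoffel symbols (Γ^k_{ij} = Γ^k_{ji}):
Γ^θ_{φ φ} = -sin(2*θ)/2
Γ^φ_{θ φ} = 1/tan(θ)
R^θ_{φ θ φ} = ∂_θ Γ^θ_{φ φ} - ∂_φ Γ^θ_{φ θ} + Γ^θ_{θ m} Γ^m_{φ φ} - Γ^θ_{φ m} Γ^m_{φ θ}
  = (-cos(2*θ)) - (0) + (0) - (-cos(θ)^2) = sin(θ)^2
R^φ_{φ φ φ} = 0 (a repeated index in an antisymmetric pair)
R_{φφ} = R^θ_{φ θ φ} + R^φ_{φ φ φ} = (sin(θ)^2) + (0) = sin(θ)^2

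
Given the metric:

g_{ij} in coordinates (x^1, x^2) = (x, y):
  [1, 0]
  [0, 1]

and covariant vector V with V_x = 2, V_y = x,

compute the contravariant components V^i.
Inverse metric (diagonal): g^{xx} = 1, g^{yy} = 1
V^i = g^{ij} V_j:
V^x = (1)(2) + (0)(x) = 2
V^y = (0)(2) + (1)(x) = x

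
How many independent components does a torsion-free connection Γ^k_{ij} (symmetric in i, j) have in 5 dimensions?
Γ^k_{ij} has n choices for the upper index and n(n+1)/2 independent symmetric lower index pairs.
Total = 5 × 5×6/2 = 5 × 15 = 75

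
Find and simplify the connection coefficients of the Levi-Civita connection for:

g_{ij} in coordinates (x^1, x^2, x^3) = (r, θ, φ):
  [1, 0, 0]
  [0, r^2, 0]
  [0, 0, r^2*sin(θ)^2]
Using Γ^k_{ij} = (1/2) g^{km} (∂_i g_{mj} + ∂_j g_{mi} - ∂_m g_{ij}); the metric is diagonal, so only the m = k term contributes.
Non-zero symbols (using the symmetry Γ^k_{ij} = Γ^k_{ji}):
Γ^r_{θ θ} = (1/2) g^{rr} (∂_θ g_{rθ} + ∂_θ g_{rθ} - ∂_r g_{θθ}) = (1/2)(1)((0) + (0) - (2*r)) = -r
Γ^r_{φ φ} = (1/2) g^{rr} (∂_φ g_{rφ} + ∂_φ g_{rφ} - ∂_r g_{φφ}) = (1/2)(1)((0) + (0) - (2*r*sin(θ)^2)) = -r*sin(θ)^2
Γ^θ_{r θ} = (1/2) g^{θθ} (∂_r g_{θθ} + ∂_θ g_{θr} - ∂_θ g_{rθ}) = (1/2)(1/r^2)((2*r) + (0) - (0)) = 1/r
Γ^θ_{φ φ} = (1/2) g^{θθ} (∂_φ g_{θφ} + ∂_φ g_{θφ} - ∂_θ g_{φφ}) = (1/2)(1/r^2)((0) + (0) - (r^2*sin(2*θ))) = -sin(2*θ)/2
Γ^φ_{r φ} = (1/2) g^{φφ} (∂_r g_{φφ} + ∂_φ g_{φr} - ∂_φ g_{rφ}) = (1/2)(1/(r^2*sin(θ)^2))((2*r*sin(θ)^2) + (0) - (0)) = 1/r
Γ^φ_{θ φ} = (1/2) g^{φφ} (∂_θ g_{φφ} + ∂_φ g_{φθ} - ∂_φ g_{θφ}) = (1/2)(1/(r^2*sin(θ)^2))((r^2*sin(2*θ)) + (0) - (0)) = 1/tan(θ)
All other Christoffel symbols are zero.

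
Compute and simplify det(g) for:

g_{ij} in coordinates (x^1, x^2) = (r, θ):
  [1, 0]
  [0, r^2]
For a 2×2 metric: det(g) = g_{11}·g_{22} - g_{12}·g_{21}
= (1)·(r^2) - (0)·(0)
= r^2 - 0
det(g) = r^2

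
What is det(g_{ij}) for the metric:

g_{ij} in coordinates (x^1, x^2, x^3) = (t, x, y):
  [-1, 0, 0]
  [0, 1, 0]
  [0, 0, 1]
Diagonal metric: det(g) = g_{11}·g_{22}·g_{33}
= (-1)·(1)·(1)
det(g) = -1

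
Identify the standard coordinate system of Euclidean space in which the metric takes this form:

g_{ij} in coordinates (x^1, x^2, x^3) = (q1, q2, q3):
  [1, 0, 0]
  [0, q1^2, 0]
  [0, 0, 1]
The line element ds^2 = dq1^2 + q1^2 dq2^2 + dq3^2 is dr^2 + r^2 dθ^2 + dz^2 with q1 = r, q2 = θ, q3 = z.
cylindrical coordinates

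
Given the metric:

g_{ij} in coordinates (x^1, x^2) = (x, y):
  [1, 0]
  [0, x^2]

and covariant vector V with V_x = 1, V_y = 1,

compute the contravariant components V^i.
Inverse metric (diagonal): g^{xx} = 1, g^{yy} = 1/x^2
V^i = g^{ij} V_j:
V^x = (1)(1) + (0)(1) = 1
V^y = (0)(1) + (1/x^2)(1) = 1/x^2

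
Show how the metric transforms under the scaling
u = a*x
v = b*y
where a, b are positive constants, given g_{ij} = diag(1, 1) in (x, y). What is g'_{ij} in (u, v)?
Invert the transformation: x = u/a, y = v/b
g'_{ij} = (∂x^k/∂x'^i)(∂x^l/∂x'^j) g_{kl}; with g_{kl} = δ_{kl} this is Σ_k (∂x^k/∂x'^i)(∂x^k/∂x'^j).
Jacobian: ∂x/∂u = 1/a, ∂x/∂v = 0, ∂y/∂u = 0, ∂y/∂v = 1/b
g'_{uu} = (1/a)(1/a) + (0)(0) = 1/a^2
g'_{uv} = (1/a)(0) + (0)(1/b) = 0
g'_{vv} = (0)(0) + (1/b)(1/b) = 1/b^2
g'_{ij} = diag(1/a^2, 1/b^2)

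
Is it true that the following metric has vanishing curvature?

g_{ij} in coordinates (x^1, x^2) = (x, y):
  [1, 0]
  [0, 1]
All metric components are constant, so every Christoffel symbol vanishes and R^i_{jkl} = 0.
Yes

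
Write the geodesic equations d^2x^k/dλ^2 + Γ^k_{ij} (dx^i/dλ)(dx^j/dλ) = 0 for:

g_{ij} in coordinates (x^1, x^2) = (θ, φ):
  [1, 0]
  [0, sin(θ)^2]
Geodesic equation: d^2x^k/dλ^2 + Γ^k_{ij} (dx^i/dλ)(dx^j/dλ) = 0.
Non-zero Christoffel symbols:
Γ^θ_{φ φ} = -sin(2*θ)/2
Γ^φ_{θ φ} = 1/tan(θ)
Substituting (the symmetric pair Γ^k_{ij}, Γ^k_{ji} combines into a factor 2):
d^2θ/dλ^2 - (sin(2*θ)/2) (dφ/dλ)^2 = 0
d^2φ/dλ^2 + (2/tan(θ)) (dθ/dλ)(dφ/dλ) = 0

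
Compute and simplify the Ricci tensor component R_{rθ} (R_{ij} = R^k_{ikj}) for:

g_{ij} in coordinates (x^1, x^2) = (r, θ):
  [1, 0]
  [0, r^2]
Non-zero Christoffel symbols (Γ^k_{ij} = Γ^k_{ji}):
Γ^r_{θ θ} = -r
Γ^θ_{r θ} = 1/r
R^r_{r r θ} = 0 (a repeated index in an antisymmetric pair)
R^θ_{r θ θ} = 0 (a repeated index in an antisymmetric pair)
R_{rθ} = R^r_{r r θ} + R^θ_{r θ θ} = (0) + (0) = 0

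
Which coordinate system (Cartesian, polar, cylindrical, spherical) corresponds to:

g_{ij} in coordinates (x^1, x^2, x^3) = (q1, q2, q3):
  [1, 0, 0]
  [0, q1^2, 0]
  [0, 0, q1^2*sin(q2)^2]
The line element ds^2 = dq1^2 + q1^2 dq2^2 + q1^2 sin(q2)^2 dq3^2 is dr^2 + r^2 dθ^2 + r^2 sin(θ)^2 dφ^2 with q1 = r, q2 = θ, q3 = φ.
spherical coordinates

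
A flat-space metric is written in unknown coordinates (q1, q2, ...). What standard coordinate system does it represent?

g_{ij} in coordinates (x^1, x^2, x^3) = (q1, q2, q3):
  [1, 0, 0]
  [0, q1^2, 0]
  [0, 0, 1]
The line element ds^2 = dq1^2 + q1^2 dq2^2 + dq3^2 is dr^2 + r^2 dθ^2 + dz^2 with q1 = r, q2 = θ, q3 = z.
cylindrical coordinates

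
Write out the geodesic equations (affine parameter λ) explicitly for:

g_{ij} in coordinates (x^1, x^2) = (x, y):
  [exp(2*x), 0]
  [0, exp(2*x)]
Geodesic equation: d^2x^k/dλ^2 + Γ^k_{ij} (dx^i/dλ)(dx^j/dλ) = 0.
Non-zero Christoffel symbols:
Γ^x_{x x} = 1
Γ^x_{y y} = -1
Γ^y_{x y} = 1
Substituting (the symmetric pair Γ^k_{ij}, Γ^k_{ji} combines into a factor 2):
d^2x/dλ^2 + (dx/dλ)^2 - (dy/dλ)^2 = 0
d^2y/dλ^2 + 2 (dx/dλ)(dy/dλ) = 0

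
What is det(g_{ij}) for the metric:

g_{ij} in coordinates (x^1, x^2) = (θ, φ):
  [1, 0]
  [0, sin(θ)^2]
For a 2×2 metric: det(g) = g_{11}·g_{22} - g_{12}·g_{21}
= (1)·(sin(θ)^2) - (0)·(0)
= sin(θ)^2 - 0
det(g) = sin(θ)^2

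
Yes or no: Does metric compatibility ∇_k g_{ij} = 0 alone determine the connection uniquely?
One also needs vanishing torsion; metric compatibility plus torsion-freeness singles out the Levi-Civita connection.
No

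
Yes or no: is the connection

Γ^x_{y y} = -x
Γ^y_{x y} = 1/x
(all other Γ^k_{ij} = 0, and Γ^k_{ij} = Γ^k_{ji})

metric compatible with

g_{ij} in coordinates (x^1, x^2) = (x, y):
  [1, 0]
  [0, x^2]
Using ∇_k g_{ij} = ∂_k g_{ij} - Γ^m_{ki} g_{mj} - Γ^m_{kj} g_{im}:
e.g. ∇_x g_{yy} = (2*x) - (x) - (x) = 0
Every component ∇_k g_{ij} vanishes: the connection is metric compatible.
Yes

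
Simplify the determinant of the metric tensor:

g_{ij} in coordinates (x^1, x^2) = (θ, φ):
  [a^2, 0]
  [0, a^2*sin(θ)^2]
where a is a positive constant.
For a 2×2 metric: det(g) = g_{11}·g_{22} - g_{12}·g_{21}
= (a^2)·(a^2*sin(θ)^2) - (0)·(0)
= a^4*sin(θ)^2 - 0
det(g) = a^4*sin(θ)^2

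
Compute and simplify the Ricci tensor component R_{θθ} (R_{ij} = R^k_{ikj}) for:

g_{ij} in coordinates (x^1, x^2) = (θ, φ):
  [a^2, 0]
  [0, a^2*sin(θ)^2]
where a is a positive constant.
Non-zero Christoffel symbols (Γ^k_{ij} = Γ^k_{ji}):
Γ^θ_{φ φ} = -sin(2*θ)/2
Γ^φ_{θ φ} = 1/tan(θ)
R^θ_{θ θ θ} = 0 (a repeated index in an antisymmetric pair)
R^φ_{θ φ θ} = ∂_φ Γ^φ_{θ θ} - ∂_θ Γ^φ_{θ φ} + Γ^φ_{φ m} Γ^m_{θ θ} - Γ^φ_{θ m} Γ^m_{θ φ}
  = (0) - (-1/sin(θ)^2) + (0) - (1/tan(θ)^2) = 1
R_{θθ} = R^θ_{θ θ θ} + R^φ_{θ φ θ} = (0) + (1) = 1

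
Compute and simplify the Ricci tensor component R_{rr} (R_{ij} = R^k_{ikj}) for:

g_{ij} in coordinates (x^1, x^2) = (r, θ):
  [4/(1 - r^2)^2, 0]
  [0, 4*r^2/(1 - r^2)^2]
Non-zero Christoffel symbols (Γ^k_{ij} = Γ^k_{ji}):
Γ^r_{r r} = 2*r/(1 - r^2)
Γ^r_{θ θ} = (r^3 + r)/(r^2 - 1)
Γ^θ_{r θ} = (-r^2 - 1)/(r^3 - r)
R^r_{r r r} = 0 (a repeated index in an antisymmetric pair)
R^θ_{r θ r} = ∂_θ Γ^θ_{r r} - ∂_r Γ^θ_{r θ} + Γ^θ_{θ m} Γ^m_{r r} - Γ^θ_{r m} Γ^m_{r θ}
  = (0) - ((r^4 + 4*r^2 - 1)/(r^3 - r)^2) + (2*(r^2 + 1)/(r^2 - 1)^2) - ((r^2 + 1)^2/(r^3 - r)^2) = -4/(r^2 - 1)^2
R_{rr} = R^r_{r r r} + R^θ_{r θ r} = (0) + (-4/(r^2 - 1)^2) = -4/(r^2 - 1)^2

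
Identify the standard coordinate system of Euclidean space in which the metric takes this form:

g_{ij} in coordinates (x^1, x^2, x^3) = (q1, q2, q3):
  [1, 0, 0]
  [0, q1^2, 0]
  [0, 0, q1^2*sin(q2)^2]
The line element ds^2 = dq1^2 + q1^2 dq2^2 + q1^2 sin(q2)^2 dq3^2 is dr^2 + r^2 dθ^2 + r^2 sin(θ)^2 dφ^2 with q1 = r, q2 = θ, q3 = φ.
spherical coordinates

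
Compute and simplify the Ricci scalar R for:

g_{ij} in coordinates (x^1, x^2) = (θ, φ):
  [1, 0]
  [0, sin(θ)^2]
Non-zero Christoffel symbols (Γ^k_{ij} = Γ^k_{ji}):
Γ^θ_{φ φ} = -sin(2*θ)/2
Γ^φ_{θ φ} = 1/tan(θ)
Ricci tensor (R_{ij} = R^k_{ikj}): R_{θθ} = 1, R_{θφ} = 0, R_{φφ} = sin(θ)^2
Inverse metric: g^{θθ} = 1, g^{φφ} = 1/sin(θ)^2
R = g^{ij} R_{ij} = (1)(1) + (1/sin(θ)^2)(sin(θ)^2) = 2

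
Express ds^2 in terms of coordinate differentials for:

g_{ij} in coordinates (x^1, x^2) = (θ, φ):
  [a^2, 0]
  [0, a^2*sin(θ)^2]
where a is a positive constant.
ds^2 = g_{ij} dx^i dx^j; only the non-zero components contribute.
ds^2 = a^2 dθ^2 + a^2*sin(θ)^2 dφ^2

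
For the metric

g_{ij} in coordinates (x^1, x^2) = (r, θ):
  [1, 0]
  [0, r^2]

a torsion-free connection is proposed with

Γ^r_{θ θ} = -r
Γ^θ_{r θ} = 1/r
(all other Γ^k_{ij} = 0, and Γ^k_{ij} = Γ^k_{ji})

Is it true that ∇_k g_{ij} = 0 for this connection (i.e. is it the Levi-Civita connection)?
Using ∇_k g_{ij} = ∂_k g_{ij} - Γ^m_{ki} g_{mj} - Γ^m_{kj} g_{im}:
e.g. ∇_r g_{θθ} = (2*r) - (r) - (r) = 0
Every component ∇_k g_{ij} vanishes: the connection is metric compatible.
Yes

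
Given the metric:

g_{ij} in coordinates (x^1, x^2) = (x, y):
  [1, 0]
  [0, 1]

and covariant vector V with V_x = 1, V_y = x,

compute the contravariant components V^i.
Inverse metric (diagonal): g^{xx} = 1, g^{yy} = 1
V^i = g^{ij} V_j:
V^x = (1)(1) + (0)(x) = 1
V^y = (0)(1) + (1)(x) = x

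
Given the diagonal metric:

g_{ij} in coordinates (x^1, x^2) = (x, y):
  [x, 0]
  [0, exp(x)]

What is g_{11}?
With x^1 = x, x^2 = y, g_{11} = g_{xx} is the row-1, column-1 entry of the matrix.
g_{11} = x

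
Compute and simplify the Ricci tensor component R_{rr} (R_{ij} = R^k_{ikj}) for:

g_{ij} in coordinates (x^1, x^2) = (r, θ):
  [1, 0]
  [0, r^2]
Non-zero Christoffel symbols (Γ^k_{ij} = Γ^k_{ji}):
Γ^r_{θ θ} = -r
Γ^θ_{r θ} = 1/r
R^r_{r r r} = 0 (a repeated index in an antisymmetric pair)
R^θ_{r θ r} = ∂_θ Γ^θ_{r r} - ∂_r Γ^θ_{r θ} + Γ^θ_{θ m} Γ^m_{r r} - Γ^θ_{r m} Γ^m_{r θ}
  = (0) - (-1/r^2) + (0) - (1/r^2) = 0
R_{rr} = R^r_{r r r} + R^θ_{r θ r} = (0) + (0) = 0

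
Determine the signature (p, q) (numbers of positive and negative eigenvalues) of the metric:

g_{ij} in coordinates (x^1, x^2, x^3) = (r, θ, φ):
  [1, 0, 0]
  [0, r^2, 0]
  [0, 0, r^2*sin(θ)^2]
The metric is diagonal, so its eigenvalues are the diagonal entries: 1, r^2, r^2*sin(θ)^2 (at a generic point, where coordinate-dependent entries are positive).
3 positive, 0 negative.
(3, 0) - Riemannian (positive definite)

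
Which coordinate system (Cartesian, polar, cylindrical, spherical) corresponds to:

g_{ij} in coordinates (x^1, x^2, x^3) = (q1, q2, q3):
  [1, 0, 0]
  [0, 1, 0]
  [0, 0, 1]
All components are constant and the metric is the identity, i.e. orthonormal rectilinear coordinates.
Cartesian (3D) coordinates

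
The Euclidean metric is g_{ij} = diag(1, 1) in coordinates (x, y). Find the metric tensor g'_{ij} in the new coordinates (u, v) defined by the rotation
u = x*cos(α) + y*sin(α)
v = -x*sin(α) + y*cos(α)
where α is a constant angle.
Invert the transformation: x = u*cos(α) - v*sin(α), y = u*sin(α) + v*cos(α)
g'_{ij} = (∂x^k/∂x'^i)(∂x^l/∂x'^j) g_{kl}; with g_{kl} = δ_{kl} this is Σ_k (∂x^k/∂x'^i)(∂x^k/∂x'^j).
Jacobian: ∂x/∂u = cos(α), ∂x/∂v = -sin(α), ∂y/∂u = sin(α), ∂y/∂v = cos(α)
g'_{uu} = (cos(α))(cos(α)) + (sin(α))(sin(α)) = 1
g'_{uv} = (cos(α))(-sin(α)) + (sin(α))(cos(α)) = 0
g'_{vv} = (-sin(α))(-sin(α)) + (cos(α))(cos(α)) = 1
g'_{ij} = diag(1, 1)
The Euclidean metric is invariant under rotations.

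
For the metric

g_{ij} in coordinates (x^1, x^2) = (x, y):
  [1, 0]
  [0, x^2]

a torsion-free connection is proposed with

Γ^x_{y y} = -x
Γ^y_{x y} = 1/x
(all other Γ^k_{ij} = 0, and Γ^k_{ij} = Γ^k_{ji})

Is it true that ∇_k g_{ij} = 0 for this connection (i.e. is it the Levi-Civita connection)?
Using ∇_k g_{ij} = ∂_k g_{ij} - Γ^m_{ki} g_{mj} - Γ^m_{kj} g_{im}:
e.g. ∇_x g_{yy} = (2*x) - (x) - (x) = 0
Every component ∇_k g_{ij} vanishes: the connection is metric compatible.
Yes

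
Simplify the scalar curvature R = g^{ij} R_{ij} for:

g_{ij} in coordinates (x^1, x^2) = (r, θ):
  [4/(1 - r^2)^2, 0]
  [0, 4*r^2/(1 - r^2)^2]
Non-zero Christoffel symbols (Γ^k_{ij} = Γ^k_{ji}):
Γ^r_{r r} = 2*r/(1 - r^2)
Γ^r_{θ θ} = (r^3 + r)/(r^2 - 1)
Γ^θ_{r θ} = (-r^2 - 1)/(r^3 - r)
Ricci tensor (R_{ij} = R^k_{ikj}): R_{rr} = -4/(r^2 - 1)^2, R_{rθ} = 0, R_{θθ} = -4*r^2/(r^2 - 1)^2
Inverse metric: g^{rr} = (1 - r^2)^2/4, g^{θθ} = (1 - r^2)^2/(4*r^2)
R = g^{ij} R_{ij} = ((1 - r^2)^2/4)(-4/(r^2 - 1)^2) + ((1 - r^2)^2/(4*r^2))(-4*r^2/(r^2 - 1)^2) = -2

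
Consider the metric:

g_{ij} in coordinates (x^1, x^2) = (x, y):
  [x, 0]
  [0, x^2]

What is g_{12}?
With x^1 = x, x^2 = y, g_{12} = g_{xy} is the row-1, column-2 entry of the matrix.
g_{12} = 0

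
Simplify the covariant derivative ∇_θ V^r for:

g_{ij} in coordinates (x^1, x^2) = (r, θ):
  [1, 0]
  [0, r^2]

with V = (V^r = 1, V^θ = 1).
Non-zero Christoffel symbols:
Γ^r_{θ θ} = -r
Γ^θ_{r θ} = 1/r
∇_θ V^r = ∂_θ V^r + Γ^r_{θ j} V^j
  = (0) + (0)(1) + (-r)(1)
  = -r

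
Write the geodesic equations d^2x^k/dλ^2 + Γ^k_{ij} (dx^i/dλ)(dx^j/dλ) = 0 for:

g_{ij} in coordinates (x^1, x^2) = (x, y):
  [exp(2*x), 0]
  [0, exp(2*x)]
Geodesic equation: d^2x^k/dλ^2 + Γ^k_{ij} (dx^i/dλ)(dx^j/dλ) = 0.
Non-zero Christoffel symbols:
Γ^x_{x x} = 1
Γ^x_{y y} = -1
Γ^y_{x y} = 1
Substituting (the symmetric pair Γ^k_{ij}, Γ^k_{ji} combines into a factor 2):
d^2x/dλ^2 + (dx/dλ)^2 - (dy/dλ)^2 = 0
d^2y/dλ^2 + 2 (dx/dλ)(dy/dλ) = 0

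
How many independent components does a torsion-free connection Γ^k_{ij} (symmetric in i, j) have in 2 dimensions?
Γ^k_{ij} has n choices for the upper index and n(n+1)/2 independent symmetric lower index pairs.
Total = 2 × 2×3/2 = 2 × 3 = 6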